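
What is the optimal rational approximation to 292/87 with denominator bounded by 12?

37/11

Expand x = 292/87 as a continued fraction with the Euclidean algorithm:
  292 = 3*87 + 31, so a_0 = 3.
  87 = 2*31 + 25, so a_1 = 2.
  31 = 1*25 + 6, so a_2 = 1.
  25 = 4*6 + 1, so a_3 = 4.
  6 = 6*1 + 0, so a_4 = 6.
so x = [3; 2, 1, 4, 6].
Convergents (p_i = a_i*p_{i-1} + p_{i-2}, q_i = a_i*q_{i-1} + q_{i-2} with p_{-2}=0, p_{-1}=1, q_{-2}=1, q_{-1}=0), until the denominator exceeds 12:
  i=0: a_0=3, p_0 = 3*1 + 0 = 3, q_0 = 3*0 + 1 = 1.
  i=1: a_1=2, p_1 = 2*3 + 1 = 7, q_1 = 2*1 + 0 = 2.
  i=2: a_2=1, p_2 = 1*7 + 3 = 10, q_2 = 1*2 + 1 = 3.
  i=3: a_3=4, p_3 = 4*10 + 7 = 47, q_3 = 4*3 + 2 = 14.
q_3 = 14 > 12, so the last convergent with denominator <= 12 is p_2/q_2 = 10/3.
The closest fraction with denominator <= 12 is either p_2/q_2 or the intermediate fraction (k*p_2 + p_1)/(k*q_2 + q_1) with the largest k >= 1 whose denominator stays <= 12; these approach x as k grows, and every other convergent or intermediate fraction in range is farther away.
Largest k: floor((12 - q_1)/q_2) = floor((12 - 2)/3) = 3.
That gives (3*10 + 7)/(3*3 + 2) = 37/11.
Compare the errors: |x - 10/3| = |292*3 - 10*87|/(87*3) = 6/261, and |x - 37/11| = |292*11 - 37*87|/(87*11) = 7/957.
Cross-multiplying, 7*261 = 1827 < 5742 = 6*957, so 7/957 is smaller: the intermediate fraction 37/11 is closer to x than 10/3.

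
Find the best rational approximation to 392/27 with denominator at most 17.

Expand x = 392/27 as a continued fraction with the Euclidean algorithm:
  392 = 14*27 + 14, so a_0 = 14.
  27 = 1*14 + 13, so a_1 = 1.
  14 = 1*13 + 1, so a_2 = 1.
  13 = 13*1 + 0, so a_3 = 13.
so x = [14; 1, 1, 13].
Convergents (p_i = a_i*p_{i-1} + p_{i-2}, q_i = a_i*q_{i-1} + q_{i-2} with p_{-2}=0, p_{-1}=1, q_{-2}=1, q_{-1}=0), until the denominator exceeds 17:
  i=0: a_0=14, p_0 = 14*1 + 0 = 14, q_0 = 14*0 + 1 = 1.
  i=1: a_1=1, p_1 = 1*14 + 1 = 15, q_1 = 1*1 + 0 = 1.
  i=2: a_2=1, p_2 = 1*15 + 14 = 29, q_2 = 1*1 + 1 = 2.
  i=3: a_3=13, p_3 = 13*29 + 15 = 392, q_3 = 13*2 + 1 = 27.
q_3 = 27 > 17, so the last convergent with denominator <= 17 is p_2/q_2 = 29/2.
The closest fraction with denominator <= 17 is either p_2/q_2 or the intermediate fraction (k*p_2 + p_1)/(k*q_2 + q_1) with the largest k >= 1 whose denominator stays <= 17; these approach x as k grows, and every other convergent or intermediate fraction in range is farther away.
Largest k: floor((17 - q_1)/q_2) = floor((17 - 1)/2) = 8.
That gives (8*29 + 15)/(8*2 + 1) = 247/17.
Compare the errors: |x - 29/2| = |392*2 - 29*27|/(27*2) = 1/54, and |x - 247/17| = |392*17 - 247*27|/(27*17) = 5/459.
Cross-multiplying, 5*54 = 270 < 459 = 1*459, so 5/459 is smaller: the intermediate fraction 247/17 is closer to x than 29/2.

247/17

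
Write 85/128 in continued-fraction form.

[0; 1, 1, 1, 42]

Run the Euclidean algorithm on 85 and 128; the successive quotients are the partial quotients a_0, a_1, ... (each step inverts the fractional part left over by the previous one):
  85 = 0*128 + 85, so a_0 = 0.
  128 = 1*85 + 43, so a_1 = 1.
  85 = 1*43 + 42, so a_2 = 1.
  43 = 1*42 + 1, so a_3 = 1.
  42 = 42*1 + 0, so a_4 = 42.
The remainder reaches 0 after 5 divisions, so the expansion has 5 partial quotients, read off in order.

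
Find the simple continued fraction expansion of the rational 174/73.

Run the Euclidean algorithm on 174 and 73; the successive quotients are the partial quotients a_0, a_1, ... (each step inverts the fractional part left over by the previous one):
  174 = 2*73 + 28, so a_0 = 2.
  73 = 2*28 + 17, so a_1 = 2.
  28 = 1*17 + 11, so a_2 = 1.
  17 = 1*11 + 6, so a_3 = 1.
  11 = 1*6 + 5, so a_4 = 1.
  6 = 1*5 + 1, so a_5 = 1.
  5 = 5*1 + 0, so a_6 = 5.
The remainder reaches 0 after 7 divisions, so the expansion has 7 partial quotients, read off in order.

[2; 2, 1, 1, 1, 1, 5]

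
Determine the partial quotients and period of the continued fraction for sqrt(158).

[12; (1, 1, 3, 12, 3, 1, 1, 24)]

Write x_i = (sqrt(158) + m_i)/d_i with (m_0, d_0) = (0, 1). a_0 = floor(sqrt(158)) = 12, since 12^2 = 144 <= 158 < 169 = 13^2.
Iterate m_{i+1} = d_i*a_i - m_i, d_{i+1} = (158 - m_{i+1}^2)/d_i, a_{i+1} = floor((a_0 + m_{i+1})/d_{i+1}):
  m_1 = 1*12 - 0 = 12, d_1 = (158 - 12^2)/1 = 14/1 = 14, a_1 = floor((12 + 12)/14) = 1.
  m_2 = 14*1 - 12 = 2, d_2 = (158 - 2^2)/14 = 154/14 = 11, a_2 = floor((12 + 2)/11) = 1.
  m_3 = 11*1 - 2 = 9, d_3 = (158 - 9^2)/11 = 77/11 = 7, a_3 = floor((12 + 9)/7) = 3.
  m_4 = 7*3 - 9 = 12, d_4 = (158 - 12^2)/7 = 14/7 = 2, a_4 = floor((12 + 12)/2) = 12.
  m_5 = 2*12 - 12 = 12, d_5 = (158 - 12^2)/2 = 14/2 = 7, a_5 = floor((12 + 12)/7) = 3.
  m_6 = 7*3 - 12 = 9, d_6 = (158 - 9^2)/7 = 77/7 = 11, a_6 = floor((12 + 9)/11) = 1.
  m_7 = 11*1 - 9 = 2, d_7 = (158 - 2^2)/11 = 154/11 = 14, a_7 = floor((12 + 2)/14) = 1.
  m_8 = 14*1 - 2 = 12, d_8 = (158 - 12^2)/14 = 14/14 = 1, a_8 = floor((12 + 12)/1) = 24.
  m_9 = 1*24 - 12 = 12, d_9 = (158 - 12^2)/1 = 14/1 = 14: (m_9, d_9) = (m_1, d_1) = (12, 14), so from here the quotients repeat a_1, ..., a_8; the period length is 8.
Hence the expansion of sqrt(158) is a_0 = 12 followed by the repeating block 1, 1, 3, 12, 3, 1, 1, 24 (period 8).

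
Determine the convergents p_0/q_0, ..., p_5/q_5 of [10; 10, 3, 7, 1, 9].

10/1, 101/10, 313/31, 2292/227, 2605/258, 25737/2549

Using the convergent recurrence p_i = a_i*p_{i-1} + p_{i-2}, q_i = a_i*q_{i-1} + q_{i-2} with p_{-2}=0, p_{-1}=1, q_{-2}=1, q_{-1}=0:
  i=0: a_0=10, p_0 = 10*1 + 0 = 10, q_0 = 10*0 + 1 = 1.
  i=1: a_1=10, p_1 = 10*10 + 1 = 101, q_1 = 10*1 + 0 = 10.
  i=2: a_2=3, p_2 = 3*101 + 10 = 313, q_2 = 3*10 + 1 = 31.
  i=3: a_3=7, p_3 = 7*313 + 101 = 2292, q_3 = 7*31 + 10 = 227.
  i=4: a_4=1, p_4 = 1*2292 + 313 = 2605, q_4 = 1*227 + 31 = 258.
  i=5: a_5=9, p_5 = 9*2605 + 2292 = 25737, q_5 = 9*258 + 227 = 2549.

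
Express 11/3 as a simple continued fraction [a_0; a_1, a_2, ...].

Run the Euclidean algorithm on 11 and 3; the successive quotients are the partial quotients a_0, a_1, ... (each step inverts the fractional part left over by the previous one):
  11 = 3*3 + 2, so a_0 = 3.
  3 = 1*2 + 1, so a_1 = 1.
  2 = 2*1 + 0, so a_2 = 2.
The remainder reaches 0 after 3 divisions, so the expansion has 3 partial quotients, read off in order.

[3; 1, 2]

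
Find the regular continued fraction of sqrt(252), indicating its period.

[15; (1, 6, 1, 30)]

Write x_i = (sqrt(252) + m_i)/d_i with (m_0, d_0) = (0, 1). a_0 = floor(sqrt(252)) = 15, since 15^2 = 225 <= 252 < 256 = 16^2.
Iterate m_{i+1} = d_i*a_i - m_i, d_{i+1} = (252 - m_{i+1}^2)/d_i, a_{i+1} = floor((a_0 + m_{i+1})/d_{i+1}):
  m_1 = 1*15 - 0 = 15, d_1 = (252 - 15^2)/1 = 27/1 = 27, a_1 = floor((15 + 15)/27) = 1.
  m_2 = 27*1 - 15 = 12, d_2 = (252 - 12^2)/27 = 108/27 = 4, a_2 = floor((15 + 12)/4) = 6.
  m_3 = 4*6 - 12 = 12, d_3 = (252 - 12^2)/4 = 108/4 = 27, a_3 = floor((15 + 12)/27) = 1.
  m_4 = 27*1 - 12 = 15, d_4 = (252 - 15^2)/27 = 27/27 = 1, a_4 = floor((15 + 15)/1) = 30.
  m_5 = 1*30 - 15 = 15, d_5 = (252 - 15^2)/1 = 27/1 = 27: (m_5, d_5) = (m_1, d_1) = (15, 27), so from here the quotients repeat a_1, ..., a_4; the period length is 4.
Hence the expansion of sqrt(252) is a_0 = 15 followed by the repeating block 1, 6, 1, 30 (period 4).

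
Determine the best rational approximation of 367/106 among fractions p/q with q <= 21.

45/13

Expand x = 367/106 as a continued fraction with the Euclidean algorithm:
  367 = 3*106 + 49, so a_0 = 3.
  106 = 2*49 + 8, so a_1 = 2.
  49 = 6*8 + 1, so a_2 = 6.
  8 = 8*1 + 0, so a_3 = 8.
so x = [3; 2, 6, 8].
Convergents (p_i = a_i*p_{i-1} + p_{i-2}, q_i = a_i*q_{i-1} + q_{i-2} with p_{-2}=0, p_{-1}=1, q_{-2}=1, q_{-1}=0), until the denominator exceeds 21:
  i=0: a_0=3, p_0 = 3*1 + 0 = 3, q_0 = 3*0 + 1 = 1.
  i=1: a_1=2, p_1 = 2*3 + 1 = 7, q_1 = 2*1 + 0 = 2.
  i=2: a_2=6, p_2 = 6*7 + 3 = 45, q_2 = 6*2 + 1 = 13.
  i=3: a_3=8, p_3 = 8*45 + 7 = 367, q_3 = 8*13 + 2 = 106.
q_3 = 106 > 21, so the last convergent with denominator <= 21 is p_2/q_2 = 45/13.
The closest fraction with denominator <= 21 is either p_2/q_2 or the intermediate fraction (k*p_2 + p_1)/(k*q_2 + q_1) with the largest k >= 1 whose denominator stays <= 21; these approach x as k grows, and every other convergent or intermediate fraction in range is farther away.
Largest k: floor((21 - q_1)/q_2) = floor((21 - 2)/13) = 1.
That gives (1*45 + 7)/(1*13 + 2) = 52/15.
Compare the errors: |x - 45/13| = |367*13 - 45*106|/(106*13) = 1/1378, and |x - 52/15| = |367*15 - 52*106|/(106*15) = 7/1590.
Cross-multiplying, 1*1590 = 1590 < 9646 = 7*1378, so 1/1378 is smaller: the convergent 45/13 is closer to x than 52/15.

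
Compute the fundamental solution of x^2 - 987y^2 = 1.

First expand sqrt(987) as a continued fraction. With x_i = (sqrt(987) + m_i)/d_i and (m_0, d_0) = (0, 1): a_0 = floor(sqrt(987)) = 31, since 31^2 = 961 <= 987 < 1024 = 32^2.
Iterate m_{i+1} = d_i*a_i - m_i, d_{i+1} = (987 - m_{i+1}^2)/d_i, a_{i+1} = floor((a_0 + m_{i+1})/d_{i+1}):
  m_1 = 1*31 - 0 = 31, d_1 = (987 - 31^2)/1 = 26/1 = 26, a_1 = floor((31 + 31)/26) = 2.
  m_2 = 26*2 - 31 = 21, d_2 = (987 - 21^2)/26 = 546/26 = 21, a_2 = floor((31 + 21)/21) = 2.
  m_3 = 21*2 - 21 = 21, d_3 = (987 - 21^2)/21 = 546/21 = 26, a_3 = floor((31 + 21)/26) = 2.
  m_4 = 26*2 - 21 = 31, d_4 = (987 - 31^2)/26 = 26/26 = 1, a_4 = floor((31 + 31)/1) = 62.
  m_5 = 1*62 - 31 = 31, d_5 = (987 - 31^2)/1 = 26/1 = 26: (m_5, d_5) = (m_1, d_1) = (31, 26), so from here the quotients repeat a_1, ..., a_4; the period length is 4.
So sqrt(987) = [31; (2, 2, 2, 62)] with period length k = 4.
k is even, so the fundamental solution of x^2 - 987y^2 = 1 is (p_{k-1}, q_{k-1}) = (p_3, q_3); compute convergents through index 3.
Convergents (p_i = a_i*p_{i-1} + p_{i-2}, q_i = a_i*q_{i-1} + q_{i-2} with p_{-2}=0, p_{-1}=1, q_{-2}=1, q_{-1}=0):
  i=0: a_0=31, p_0 = 31*1 + 0 = 31, q_0 = 31*0 + 1 = 1.
  i=1: a_1=2, p_1 = 2*31 + 1 = 63, q_1 = 2*1 + 0 = 2.
  i=2: a_2=2, p_2 = 2*63 + 31 = 157, q_2 = 2*2 + 1 = 5.
  i=3: a_3=2, p_3 = 2*157 + 63 = 377, q_3 = 2*5 + 2 = 12.
Check: 377^2 - 987*12^2 = 142129 - 142128 = 1, so (x, y) = (377, 12) solves the equation, and by the theorem it is the least positive solution.

(x, y) = (377, 12)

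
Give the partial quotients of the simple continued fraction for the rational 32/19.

Run the Euclidean algorithm on 32 and 19; the successive quotients are the partial quotients a_0, a_1, ... (each step inverts the fractional part left over by the previous one):
  32 = 1*19 + 13, so a_0 = 1.
  19 = 1*13 + 6, so a_1 = 1.
  13 = 2*6 + 1, so a_2 = 2.
  6 = 6*1 + 0, so a_3 = 6.
The remainder reaches 0 after 4 divisions, so the expansion has 4 partial quotients, read off in order.

[1; 1, 2, 6]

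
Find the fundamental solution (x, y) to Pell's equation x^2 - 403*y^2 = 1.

(x, y) = (669878, 33369)

First expand sqrt(403) as a continued fraction. With x_i = (sqrt(403) + m_i)/d_i and (m_0, d_0) = (0, 1): a_0 = floor(sqrt(403)) = 20, since 20^2 = 400 <= 403 < 441 = 21^2.
Iterate m_{i+1} = d_i*a_i - m_i, d_{i+1} = (403 - m_{i+1}^2)/d_i, a_{i+1} = floor((a_0 + m_{i+1})/d_{i+1}):
  m_1 = 1*20 - 0 = 20, d_1 = (403 - 20^2)/1 = 3/1 = 3, a_1 = floor((20 + 20)/3) = 13.
  m_2 = 3*13 - 20 = 19, d_2 = (403 - 19^2)/3 = 42/3 = 14, a_2 = floor((20 + 19)/14) = 2.
  m_3 = 14*2 - 19 = 9, d_3 = (403 - 9^2)/14 = 322/14 = 23, a_3 = floor((20 + 9)/23) = 1.
  m_4 = 23*1 - 9 = 14, d_4 = (403 - 14^2)/23 = 207/23 = 9, a_4 = floor((20 + 14)/9) = 3.
  m_5 = 9*3 - 14 = 13, d_5 = (403 - 13^2)/9 = 234/9 = 26, a_5 = floor((20 + 13)/26) = 1.
  m_6 = 26*1 - 13 = 13, d_6 = (403 - 13^2)/26 = 234/26 = 9, a_6 = floor((20 + 13)/9) = 3.
  m_7 = 9*3 - 13 = 14, d_7 = (403 - 14^2)/9 = 207/9 = 23, a_7 = floor((20 + 14)/23) = 1.
  m_8 = 23*1 - 14 = 9, d_8 = (403 - 9^2)/23 = 322/23 = 14, a_8 = floor((20 + 9)/14) = 2.
  m_9 = 14*2 - 9 = 19, d_9 = (403 - 19^2)/14 = 42/14 = 3, a_9 = floor((20 + 19)/3) = 13.
  m_10 = 3*13 - 19 = 20, d_10 = (403 - 20^2)/3 = 3/3 = 1, a_10 = floor((20 + 20)/1) = 40.
  m_11 = 1*40 - 20 = 20, d_11 = (403 - 20^2)/1 = 3/1 = 3: (m_11, d_11) = (m_1, d_1) = (20, 3), so from here the quotients repeat a_1, ..., a_10; the period length is 10.
So sqrt(403) = [20; (13, 2, 1, 3, 1, 3, 1, 2, 13, 40)] with period length k = 10.
k is even, so the fundamental solution of x^2 - 403y^2 = 1 is (p_{k-1}, q_{k-1}) = (p_9, q_9); compute convergents through index 9.
Convergents (p_i = a_i*p_{i-1} + p_{i-2}, q_i = a_i*q_{i-1} + q_{i-2} with p_{-2}=0, p_{-1}=1, q_{-2}=1, q_{-1}=0):
  i=0: a_0=20, p_0 = 20*1 + 0 = 20, q_0 = 20*0 + 1 = 1.
  i=1: a_1=13, p_1 = 13*20 + 1 = 261, q_1 = 13*1 + 0 = 13.
  i=2: a_2=2, p_2 = 2*261 + 20 = 542, q_2 = 2*13 + 1 = 27.
  i=3: a_3=1, p_3 = 1*542 + 261 = 803, q_3 = 1*27 + 13 = 40.
  i=4: a_4=3, p_4 = 3*803 + 542 = 2951, q_4 = 3*40 + 27 = 147.
  i=5: a_5=1, p_5 = 1*2951 + 803 = 3754, q_5 = 1*147 + 40 = 187.
  i=6: a_6=3, p_6 = 3*3754 + 2951 = 14213, q_6 = 3*187 + 147 = 708.
  i=7: a_7=1, p_7 = 1*14213 + 3754 = 17967, q_7 = 1*708 + 187 = 895.
  i=8: a_8=2, p_8 = 2*17967 + 14213 = 50147, q_8 = 2*895 + 708 = 2498.
  i=9: a_9=13, p_9 = 13*50147 + 17967 = 669878, q_9 = 13*2498 + 895 = 33369.
Check: 669878^2 - 403*33369^2 = 448736534884 - 448736534883 = 1, so (x, y) = (669878, 33369) solves the equation, and by the theorem it is the least positive solution.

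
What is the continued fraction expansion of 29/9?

[3; 4, 2]

Run the Euclidean algorithm on 29 and 9; the successive quotients are the partial quotients a_0, a_1, ... (each step inverts the fractional part left over by the previous one):
  29 = 3*9 + 2, so a_0 = 3.
  9 = 4*2 + 1, so a_1 = 4.
  2 = 2*1 + 0, so a_2 = 2.
The remainder reaches 0 after 3 divisions, so the expansion has 3 partial quotients, read off in order.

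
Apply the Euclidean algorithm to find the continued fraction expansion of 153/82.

Run the Euclidean algorithm on 153 and 82; the successive quotients are the partial quotients a_0, a_1, ... (each step inverts the fractional part left over by the previous one):
  153 = 1*82 + 71, so a_0 = 1.
  82 = 1*71 + 11, so a_1 = 1.
  71 = 6*11 + 5, so a_2 = 6.
  11 = 2*5 + 1, so a_3 = 2.
  5 = 5*1 + 0, so a_4 = 5.
The remainder reaches 0 after 5 divisions, so the expansion has 5 partial quotients, read off in order.

[1; 1, 6, 2, 5]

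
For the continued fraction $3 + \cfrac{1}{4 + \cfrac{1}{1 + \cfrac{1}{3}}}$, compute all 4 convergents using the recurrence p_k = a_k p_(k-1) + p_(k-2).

3/1, 13/4, 16/5, 61/19

Using the convergent recurrence p_i = a_i*p_{i-1} + p_{i-2}, q_i = a_i*q_{i-1} + q_{i-2} with p_{-2}=0, p_{-1}=1, q_{-2}=1, q_{-1}=0:
  i=0: a_0=3, p_0 = 3*1 + 0 = 3, q_0 = 3*0 + 1 = 1.
  i=1: a_1=4, p_1 = 4*3 + 1 = 13, q_1 = 4*1 + 0 = 4.
  i=2: a_2=1, p_2 = 1*13 + 3 = 16, q_2 = 1*4 + 1 = 5.
  i=3: a_3=3, p_3 = 3*16 + 13 = 61, q_3 = 3*5 + 4 = 19.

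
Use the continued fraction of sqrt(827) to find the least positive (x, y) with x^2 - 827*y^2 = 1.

(x, y) = (900602, 31317)

First expand sqrt(827) as a continued fraction. With x_i = (sqrt(827) + m_i)/d_i and (m_0, d_0) = (0, 1): a_0 = floor(sqrt(827)) = 28, since 28^2 = 784 <= 827 < 841 = 29^2.
Iterate m_{i+1} = d_i*a_i - m_i, d_{i+1} = (827 - m_{i+1}^2)/d_i, a_{i+1} = floor((a_0 + m_{i+1})/d_{i+1}):
  m_1 = 1*28 - 0 = 28, d_1 = (827 - 28^2)/1 = 43/1 = 43, a_1 = floor((28 + 28)/43) = 1.
  m_2 = 43*1 - 28 = 15, d_2 = (827 - 15^2)/43 = 602/43 = 14, a_2 = floor((28 + 15)/14) = 3.
  m_3 = 14*3 - 15 = 27, d_3 = (827 - 27^2)/14 = 98/14 = 7, a_3 = floor((28 + 27)/7) = 7.
  m_4 = 7*7 - 27 = 22, d_4 = (827 - 22^2)/7 = 343/7 = 49, a_4 = floor((28 + 22)/49) = 1.
  m_5 = 49*1 - 22 = 27, d_5 = (827 - 27^2)/49 = 98/49 = 2, a_5 = floor((28 + 27)/2) = 27.
  m_6 = 2*27 - 27 = 27, d_6 = (827 - 27^2)/2 = 98/2 = 49, a_6 = floor((28 + 27)/49) = 1.
  m_7 = 49*1 - 27 = 22, d_7 = (827 - 22^2)/49 = 343/49 = 7, a_7 = floor((28 + 22)/7) = 7.
  m_8 = 7*7 - 22 = 27, d_8 = (827 - 27^2)/7 = 98/7 = 14, a_8 = floor((28 + 27)/14) = 3.
  m_9 = 14*3 - 27 = 15, d_9 = (827 - 15^2)/14 = 602/14 = 43, a_9 = floor((28 + 15)/43) = 1.
  m_10 = 43*1 - 15 = 28, d_10 = (827 - 28^2)/43 = 43/43 = 1, a_10 = floor((28 + 28)/1) = 56.
  m_11 = 1*56 - 28 = 28, d_11 = (827 - 28^2)/1 = 43/1 = 43: (m_11, d_11) = (m_1, d_1) = (28, 43), so from here the quotients repeat a_1, ..., a_10; the period length is 10.
So sqrt(827) = [28; (1, 3, 7, 1, 27, 1, 7, 3, 1, 56)] with period length k = 10.
k is even, so the fundamental solution of x^2 - 827y^2 = 1 is (p_{k-1}, q_{k-1}) = (p_9, q_9); compute convergents through index 9.
Convergents (p_i = a_i*p_{i-1} + p_{i-2}, q_i = a_i*q_{i-1} + q_{i-2} with p_{-2}=0, p_{-1}=1, q_{-2}=1, q_{-1}=0):
  i=0: a_0=28, p_0 = 28*1 + 0 = 28, q_0 = 28*0 + 1 = 1.
  i=1: a_1=1, p_1 = 1*28 + 1 = 29, q_1 = 1*1 + 0 = 1.
  i=2: a_2=3, p_2 = 3*29 + 28 = 115, q_2 = 3*1 + 1 = 4.
  i=3: a_3=7, p_3 = 7*115 + 29 = 834, q_3 = 7*4 + 1 = 29.
  i=4: a_4=1, p_4 = 1*834 + 115 = 949, q_4 = 1*29 + 4 = 33.
  i=5: a_5=27, p_5 = 27*949 + 834 = 26457, q_5 = 27*33 + 29 = 920.
  i=6: a_6=1, p_6 = 1*26457 + 949 = 27406, q_6 = 1*920 + 33 = 953.
  i=7: a_7=7, p_7 = 7*27406 + 26457 = 218299, q_7 = 7*953 + 920 = 7591.
  i=8: a_8=3, p_8 = 3*218299 + 27406 = 682303, q_8 = 3*7591 + 953 = 23726.
  i=9: a_9=1, p_9 = 1*682303 + 218299 = 900602, q_9 = 1*23726 + 7591 = 31317.
Check: 900602^2 - 827*31317^2 = 811083962404 - 811083962403 = 1, so (x, y) = (900602, 31317) solves the equation, and by the theorem it is the least positive solution.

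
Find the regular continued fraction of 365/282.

[1; 3, 2, 1, 1, 16]

Run the Euclidean algorithm on 365 and 282; the successive quotients are the partial quotients a_0, a_1, ... (each step inverts the fractional part left over by the previous one):
  365 = 1*282 + 83, so a_0 = 1.
  282 = 3*83 + 33, so a_1 = 3.
  83 = 2*33 + 17, so a_2 = 2.
  33 = 1*17 + 16, so a_3 = 1.
  17 = 1*16 + 1, so a_4 = 1.
  16 = 16*1 + 0, so a_5 = 16.
The remainder reaches 0 after 6 divisions, so the expansion has 6 partial quotients, read off in order.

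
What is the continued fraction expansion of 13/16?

Run the Euclidean algorithm on 13 and 16; the successive quotients are the partial quotients a_0, a_1, ... (each step inverts the fractional part left over by the previous one):
  13 = 0*16 + 13, so a_0 = 0.
  16 = 1*13 + 3, so a_1 = 1.
  13 = 4*3 + 1, so a_2 = 4.
  3 = 3*1 + 0, so a_3 = 3.
The remainder reaches 0 after 4 divisions, so the expansion has 4 partial quotients, read off in order.

[0; 1, 4, 3]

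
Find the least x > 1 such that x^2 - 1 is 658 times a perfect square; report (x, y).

(x, y) = (1693, 66)

First expand sqrt(658) as a continued fraction. With x_i = (sqrt(658) + m_i)/d_i and (m_0, d_0) = (0, 1): a_0 = floor(sqrt(658)) = 25, since 25^2 = 625 <= 658 < 676 = 26^2.
Iterate m_{i+1} = d_i*a_i - m_i, d_{i+1} = (658 - m_{i+1}^2)/d_i, a_{i+1} = floor((a_0 + m_{i+1})/d_{i+1}):
  m_1 = 1*25 - 0 = 25, d_1 = (658 - 25^2)/1 = 33/1 = 33, a_1 = floor((25 + 25)/33) = 1.
  m_2 = 33*1 - 25 = 8, d_2 = (658 - 8^2)/33 = 594/33 = 18, a_2 = floor((25 + 8)/18) = 1.
  m_3 = 18*1 - 8 = 10, d_3 = (658 - 10^2)/18 = 558/18 = 31, a_3 = floor((25 + 10)/31) = 1.
  m_4 = 31*1 - 10 = 21, d_4 = (658 - 21^2)/31 = 217/31 = 7, a_4 = floor((25 + 21)/7) = 6.
  m_5 = 7*6 - 21 = 21, d_5 = (658 - 21^2)/7 = 217/7 = 31, a_5 = floor((25 + 21)/31) = 1.
  m_6 = 31*1 - 21 = 10, d_6 = (658 - 10^2)/31 = 558/31 = 18, a_6 = floor((25 + 10)/18) = 1.
  m_7 = 18*1 - 10 = 8, d_7 = (658 - 8^2)/18 = 594/18 = 33, a_7 = floor((25 + 8)/33) = 1.
  m_8 = 33*1 - 8 = 25, d_8 = (658 - 25^2)/33 = 33/33 = 1, a_8 = floor((25 + 25)/1) = 50.
  m_9 = 1*50 - 25 = 25, d_9 = (658 - 25^2)/1 = 33/1 = 33: (m_9, d_9) = (m_1, d_1) = (25, 33), so from here the quotients repeat a_1, ..., a_8; the period length is 8.
So sqrt(658) = [25; (1, 1, 1, 6, 1, 1, 1, 50)] with period length k = 8.
k is even, so the fundamental solution of x^2 - 658y^2 = 1 is (p_{k-1}, q_{k-1}) = (p_7, q_7); compute convergents through index 7.
Convergents (p_i = a_i*p_{i-1} + p_{i-2}, q_i = a_i*q_{i-1} + q_{i-2} with p_{-2}=0, p_{-1}=1, q_{-2}=1, q_{-1}=0):
  i=0: a_0=25, p_0 = 25*1 + 0 = 25, q_0 = 25*0 + 1 = 1.
  i=1: a_1=1, p_1 = 1*25 + 1 = 26, q_1 = 1*1 + 0 = 1.
  i=2: a_2=1, p_2 = 1*26 + 25 = 51, q_2 = 1*1 + 1 = 2.
  i=3: a_3=1, p_3 = 1*51 + 26 = 77, q_3 = 1*2 + 1 = 3.
  i=4: a_4=6, p_4 = 6*77 + 51 = 513, q_4 = 6*3 + 2 = 20.
  i=5: a_5=1, p_5 = 1*513 + 77 = 590, q_5 = 1*20 + 3 = 23.
  i=6: a_6=1, p_6 = 1*590 + 513 = 1103, q_6 = 1*23 + 20 = 43.
  i=7: a_7=1, p_7 = 1*1103 + 590 = 1693, q_7 = 1*43 + 23 = 66.
Check: 1693^2 - 658*66^2 = 2866249 - 2866248 = 1, so (x, y) = (1693, 66) solves the equation, and by the theorem it is the least positive solution.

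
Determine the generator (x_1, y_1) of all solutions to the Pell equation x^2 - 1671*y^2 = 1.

First expand sqrt(1671) as a continued fraction. With x_i = (sqrt(1671) + m_i)/d_i and (m_0, d_0) = (0, 1): a_0 = floor(sqrt(1671)) = 40, since 40^2 = 1600 <= 1671 < 1681 = 41^2.
Iterate m_{i+1} = d_i*a_i - m_i, d_{i+1} = (1671 - m_{i+1}^2)/d_i, a_{i+1} = floor((a_0 + m_{i+1})/d_{i+1}):
  m_1 = 1*40 - 0 = 40, d_1 = (1671 - 40^2)/1 = 71/1 = 71, a_1 = floor((40 + 40)/71) = 1.
  m_2 = 71*1 - 40 = 31, d_2 = (1671 - 31^2)/71 = 710/71 = 10, a_2 = floor((40 + 31)/10) = 7.
  m_3 = 10*7 - 31 = 39, d_3 = (1671 - 39^2)/10 = 150/10 = 15, a_3 = floor((40 + 39)/15) = 5.
  m_4 = 15*5 - 39 = 36, d_4 = (1671 - 36^2)/15 = 375/15 = 25, a_4 = floor((40 + 36)/25) = 3.
  m_5 = 25*3 - 36 = 39, d_5 = (1671 - 39^2)/25 = 150/25 = 6, a_5 = floor((40 + 39)/6) = 13.
  m_6 = 6*13 - 39 = 39, d_6 = (1671 - 39^2)/6 = 150/6 = 25, a_6 = floor((40 + 39)/25) = 3.
  m_7 = 25*3 - 39 = 36, d_7 = (1671 - 36^2)/25 = 375/25 = 15, a_7 = floor((40 + 36)/15) = 5.
  m_8 = 15*5 - 36 = 39, d_8 = (1671 - 39^2)/15 = 150/15 = 10, a_8 = floor((40 + 39)/10) = 7.
  m_9 = 10*7 - 39 = 31, d_9 = (1671 - 31^2)/10 = 710/10 = 71, a_9 = floor((40 + 31)/71) = 1.
  m_10 = 71*1 - 31 = 40, d_10 = (1671 - 40^2)/71 = 71/71 = 1, a_10 = floor((40 + 40)/1) = 80.
  m_11 = 1*80 - 40 = 40, d_11 = (1671 - 40^2)/1 = 71/1 = 71: (m_11, d_11) = (m_1, d_1) = (40, 71), so from here the quotients repeat a_1, ..., a_10; the period length is 10.
So sqrt(1671) = [40; (1, 7, 5, 3, 13, 3, 5, 7, 1, 80)] with period length k = 10.
k is even, so the fundamental solution of x^2 - 1671y^2 = 1 is (p_{k-1}, q_{k-1}) = (p_9, q_9); compute convergents through index 9.
Convergents (p_i = a_i*p_{i-1} + p_{i-2}, q_i = a_i*q_{i-1} + q_{i-2} with p_{-2}=0, p_{-1}=1, q_{-2}=1, q_{-1}=0):
  i=0: a_0=40, p_0 = 40*1 + 0 = 40, q_0 = 40*0 + 1 = 1.
  i=1: a_1=1, p_1 = 1*40 + 1 = 41, q_1 = 1*1 + 0 = 1.
  i=2: a_2=7, p_2 = 7*41 + 40 = 327, q_2 = 7*1 + 1 = 8.
  i=3: a_3=5, p_3 = 5*327 + 41 = 1676, q_3 = 5*8 + 1 = 41.
  i=4: a_4=3, p_4 = 3*1676 + 327 = 5355, q_4 = 3*41 + 8 = 131.
  i=5: a_5=13, p_5 = 13*5355 + 1676 = 71291, q_5 = 13*131 + 41 = 1744.
  i=6: a_6=3, p_6 = 3*71291 + 5355 = 219228, q_6 = 3*1744 + 131 = 5363.
  i=7: a_7=5, p_7 = 5*219228 + 71291 = 1167431, q_7 = 5*5363 + 1744 = 28559.
  i=8: a_8=7, p_8 = 7*1167431 + 219228 = 8391245, q_8 = 7*28559 + 5363 = 205276.
  i=9: a_9=1, p_9 = 1*8391245 + 1167431 = 9558676, q_9 = 1*205276 + 28559 = 233835.
Check: 9558676^2 - 1671*233835^2 = 91368286872976 - 91368286872975 = 1, so (x, y) = (9558676, 233835) solves the equation, and by the theorem it is the least positive solution.

(x, y) = (9558676, 233835)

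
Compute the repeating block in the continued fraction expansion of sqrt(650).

Write x_i = (sqrt(650) + m_i)/d_i with (m_0, d_0) = (0, 1). a_0 = floor(sqrt(650)) = 25, since 25^2 = 625 <= 650 < 676 = 26^2.
Iterate m_{i+1} = d_i*a_i - m_i, d_{i+1} = (650 - m_{i+1}^2)/d_i, a_{i+1} = floor((a_0 + m_{i+1})/d_{i+1}):
  m_1 = 1*25 - 0 = 25, d_1 = (650 - 25^2)/1 = 25/1 = 25, a_1 = floor((25 + 25)/25) = 2.
  m_2 = 25*2 - 25 = 25, d_2 = (650 - 25^2)/25 = 25/25 = 1, a_2 = floor((25 + 25)/1) = 50.
  m_3 = 1*50 - 25 = 25, d_3 = (650 - 25^2)/1 = 25/1 = 25: (m_3, d_3) = (m_1, d_1) = (25, 25), so from here the quotients repeat a_1, a_2; the period length is 2.
Hence the expansion of sqrt(650) is a_0 = 25 followed by the repeating block 2, 50 (period 2).

[25; (2, 50)]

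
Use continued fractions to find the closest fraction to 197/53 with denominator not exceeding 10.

Expand x = 197/53 as a continued fraction with the Euclidean algorithm:
  197 = 3*53 + 38, so a_0 = 3.
  53 = 1*38 + 15, so a_1 = 1.
  38 = 2*15 + 8, so a_2 = 2.
  15 = 1*8 + 7, so a_3 = 1.
  8 = 1*7 + 1, so a_4 = 1.
  7 = 7*1 + 0, so a_5 = 7.
so x = [3; 1, 2, 1, 1, 7].
Convergents (p_i = a_i*p_{i-1} + p_{i-2}, q_i = a_i*q_{i-1} + q_{i-2} with p_{-2}=0, p_{-1}=1, q_{-2}=1, q_{-1}=0), until the denominator exceeds 10:
  i=0: a_0=3, p_0 = 3*1 + 0 = 3, q_0 = 3*0 + 1 = 1.
  i=1: a_1=1, p_1 = 1*3 + 1 = 4, q_1 = 1*1 + 0 = 1.
  i=2: a_2=2, p_2 = 2*4 + 3 = 11, q_2 = 2*1 + 1 = 3.
  i=3: a_3=1, p_3 = 1*11 + 4 = 15, q_3 = 1*3 + 1 = 4.
  i=4: a_4=1, p_4 = 1*15 + 11 = 26, q_4 = 1*4 + 3 = 7.
  i=5: a_5=7, p_5 = 7*26 + 15 = 197, q_5 = 7*7 + 4 = 53.
q_5 = 53 > 10, so the last convergent with denominator <= 10 is p_4/q_4 = 26/7.
The closest fraction with denominator <= 10 is either p_4/q_4 or the intermediate fraction (k*p_4 + p_3)/(k*q_4 + q_3) with the largest k >= 1 whose denominator stays <= 10; these approach x as k grows, and every other convergent or intermediate fraction in range is farther away.
Largest k: floor((10 - q_3)/q_4) = floor((10 - 4)/7) = 0.
Since k = 0, no intermediate fraction beyond p_4/q_4 has denominator <= 10, so the convergent 26/7 is the closest (its error is |197*7 - 26*53|/(53*7) = 1/371).

26/7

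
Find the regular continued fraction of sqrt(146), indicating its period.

Write x_i = (sqrt(146) + m_i)/d_i with (m_0, d_0) = (0, 1). a_0 = floor(sqrt(146)) = 12, since 12^2 = 144 <= 146 < 169 = 13^2.
Iterate m_{i+1} = d_i*a_i - m_i, d_{i+1} = (146 - m_{i+1}^2)/d_i, a_{i+1} = floor((a_0 + m_{i+1})/d_{i+1}):
  m_1 = 1*12 - 0 = 12, d_1 = (146 - 12^2)/1 = 2/1 = 2, a_1 = floor((12 + 12)/2) = 12.
  m_2 = 2*12 - 12 = 12, d_2 = (146 - 12^2)/2 = 2/2 = 1, a_2 = floor((12 + 12)/1) = 24.
  m_3 = 1*24 - 12 = 12, d_3 = (146 - 12^2)/1 = 2/1 = 2: (m_3, d_3) = (m_1, d_1) = (12, 2), so from here the quotients repeat a_1, a_2; the period length is 2.
Hence the expansion of sqrt(146) is a_0 = 12 followed by the repeating block 12, 24 (period 2).

[12; (12, 24)]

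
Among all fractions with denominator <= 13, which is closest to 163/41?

Expand x = 163/41 as a continued fraction with the Euclidean algorithm:
  163 = 3*41 + 40, so a_0 = 3.
  41 = 1*40 + 1, so a_1 = 1.
  40 = 40*1 + 0, so a_2 = 40.
so x = [3; 1, 40].
Convergents (p_i = a_i*p_{i-1} + p_{i-2}, q_i = a_i*q_{i-1} + q_{i-2} with p_{-2}=0, p_{-1}=1, q_{-2}=1, q_{-1}=0), until the denominator exceeds 13:
  i=0: a_0=3, p_0 = 3*1 + 0 = 3, q_0 = 3*0 + 1 = 1.
  i=1: a_1=1, p_1 = 1*3 + 1 = 4, q_1 = 1*1 + 0 = 1.
  i=2: a_2=40, p_2 = 40*4 + 3 = 163, q_2 = 40*1 + 1 = 41.
q_2 = 41 > 13, so the last convergent with denominator <= 13 is p_1/q_1 = 4/1.
The closest fraction with denominator <= 13 is either p_1/q_1 or the intermediate fraction (k*p_1 + p_0)/(k*q_1 + q_0) with the largest k >= 1 whose denominator stays <= 13; these approach x as k grows, and every other convergent or intermediate fraction in range is farther away.
Largest k: floor((13 - q_0)/q_1) = floor((13 - 1)/1) = 12.
That gives (12*4 + 3)/(12*1 + 1) = 51/13.
Compare the errors: |x - 4/1| = |163*1 - 4*41|/(41*1) = 1/41, and |x - 51/13| = |163*13 - 51*41|/(41*13) = 28/533.
Cross-multiplying, 1*533 = 533 < 1148 = 28*41, so 1/41 is smaller: the convergent 4/1 is closer to x than 51/13.

4/1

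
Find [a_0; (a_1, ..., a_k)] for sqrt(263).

Write x_i = (sqrt(263) + m_i)/d_i with (m_0, d_0) = (0, 1). a_0 = floor(sqrt(263)) = 16, since 16^2 = 256 <= 263 < 289 = 17^2.
Iterate m_{i+1} = d_i*a_i - m_i, d_{i+1} = (263 - m_{i+1}^2)/d_i, a_{i+1} = floor((a_0 + m_{i+1})/d_{i+1}):
  m_1 = 1*16 - 0 = 16, d_1 = (263 - 16^2)/1 = 7/1 = 7, a_1 = floor((16 + 16)/7) = 4.
  m_2 = 7*4 - 16 = 12, d_2 = (263 - 12^2)/7 = 119/7 = 17, a_2 = floor((16 + 12)/17) = 1.
  m_3 = 17*1 - 12 = 5, d_3 = (263 - 5^2)/17 = 238/17 = 14, a_3 = floor((16 + 5)/14) = 1.
  m_4 = 14*1 - 5 = 9, d_4 = (263 - 9^2)/14 = 182/14 = 13, a_4 = floor((16 + 9)/13) = 1.
  m_5 = 13*1 - 9 = 4, d_5 = (263 - 4^2)/13 = 247/13 = 19, a_5 = floor((16 + 4)/19) = 1.
  m_6 = 19*1 - 4 = 15, d_6 = (263 - 15^2)/19 = 38/19 = 2, a_6 = floor((16 + 15)/2) = 15.
  m_7 = 2*15 - 15 = 15, d_7 = (263 - 15^2)/2 = 38/2 = 19, a_7 = floor((16 + 15)/19) = 1.
  m_8 = 19*1 - 15 = 4, d_8 = (263 - 4^2)/19 = 247/19 = 13, a_8 = floor((16 + 4)/13) = 1.
  m_9 = 13*1 - 4 = 9, d_9 = (263 - 9^2)/13 = 182/13 = 14, a_9 = floor((16 + 9)/14) = 1.
  m_10 = 14*1 - 9 = 5, d_10 = (263 - 5^2)/14 = 238/14 = 17, a_10 = floor((16 + 5)/17) = 1.
  m_11 = 17*1 - 5 = 12, d_11 = (263 - 12^2)/17 = 119/17 = 7, a_11 = floor((16 + 12)/7) = 4.
  m_12 = 7*4 - 12 = 16, d_12 = (263 - 16^2)/7 = 7/7 = 1, a_12 = floor((16 + 16)/1) = 32.
  m_13 = 1*32 - 16 = 16, d_13 = (263 - 16^2)/1 = 7/1 = 7: (m_13, d_13) = (m_1, d_1) = (16, 7), so from here the quotients repeat a_1, ..., a_12; the period length is 12.
Hence the expansion of sqrt(263) is a_0 = 16 followed by the repeating block 4, 1, 1, 1, 1, 15, 1, 1, 1, 1, 4, 32 (period 12).

[16; (4, 1, 1, 1, 1, 15, 1, 1, 1, 1, 4, 32)]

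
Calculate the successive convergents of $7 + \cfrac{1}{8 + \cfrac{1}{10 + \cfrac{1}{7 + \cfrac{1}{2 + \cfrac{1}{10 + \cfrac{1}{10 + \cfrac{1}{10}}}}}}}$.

Using the convergent recurrence p_i = a_i*p_{i-1} + p_{i-2}, q_i = a_i*q_{i-1} + q_{i-2} with p_{-2}=0, p_{-1}=1, q_{-2}=1, q_{-1}=0:
  i=0: a_0=7, p_0 = 7*1 + 0 = 7, q_0 = 7*0 + 1 = 1.
  i=1: a_1=8, p_1 = 8*7 + 1 = 57, q_1 = 8*1 + 0 = 8.
  i=2: a_2=10, p_2 = 10*57 + 7 = 577, q_2 = 10*8 + 1 = 81.
  i=3: a_3=7, p_3 = 7*577 + 57 = 4096, q_3 = 7*81 + 8 = 575.
  i=4: a_4=2, p_4 = 2*4096 + 577 = 8769, q_4 = 2*575 + 81 = 1231.
  i=5: a_5=10, p_5 = 10*8769 + 4096 = 91786, q_5 = 10*1231 + 575 = 12885.
  i=6: a_6=10, p_6 = 10*91786 + 8769 = 926629, q_6 = 10*12885 + 1231 = 130081.
  i=7: a_7=10, p_7 = 10*926629 + 91786 = 9358076, q_7 = 10*130081 + 12885 = 1313695.

7/1, 57/8, 577/81, 4096/575, 8769/1231, 91786/12885, 926629/130081, 9358076/1313695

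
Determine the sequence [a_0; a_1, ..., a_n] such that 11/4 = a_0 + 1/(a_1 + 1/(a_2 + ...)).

[2; 1, 3]

Run the Euclidean algorithm on 11 and 4; the successive quotients are the partial quotients a_0, a_1, ... (each step inverts the fractional part left over by the previous one):
  11 = 2*4 + 3, so a_0 = 2.
  4 = 1*3 + 1, so a_1 = 1.
  3 = 3*1 + 0, so a_2 = 3.
The remainder reaches 0 after 3 divisions, so the expansion has 3 partial quotients, read off in order.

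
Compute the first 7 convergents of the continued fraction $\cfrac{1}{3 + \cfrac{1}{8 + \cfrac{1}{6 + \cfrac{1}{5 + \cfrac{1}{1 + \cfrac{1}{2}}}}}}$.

0/1, 1/3, 8/25, 49/153, 253/790, 302/943, 857/2676

Using the convergent recurrence p_i = a_i*p_{i-1} + p_{i-2}, q_i = a_i*q_{i-1} + q_{i-2} with p_{-2}=0, p_{-1}=1, q_{-2}=1, q_{-1}=0:
  i=0: a_0=0, p_0 = 0*1 + 0 = 0, q_0 = 0*0 + 1 = 1.
  i=1: a_1=3, p_1 = 3*0 + 1 = 1, q_1 = 3*1 + 0 = 3.
  i=2: a_2=8, p_2 = 8*1 + 0 = 8, q_2 = 8*3 + 1 = 25.
  i=3: a_3=6, p_3 = 6*8 + 1 = 49, q_3 = 6*25 + 3 = 153.
  i=4: a_4=5, p_4 = 5*49 + 8 = 253, q_4 = 5*153 + 25 = 790.
  i=5: a_5=1, p_5 = 1*253 + 49 = 302, q_5 = 1*790 + 153 = 943.
  i=6: a_6=2, p_6 = 2*302 + 253 = 857, q_6 = 2*943 + 790 = 2676.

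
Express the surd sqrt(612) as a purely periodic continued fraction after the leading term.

[24; (1, 2, 1, 4, 1, 2, 1, 48)]

Write x_i = (sqrt(612) + m_i)/d_i with (m_0, d_0) = (0, 1). a_0 = floor(sqrt(612)) = 24, since 24^2 = 576 <= 612 < 625 = 25^2.
Iterate m_{i+1} = d_i*a_i - m_i, d_{i+1} = (612 - m_{i+1}^2)/d_i, a_{i+1} = floor((a_0 + m_{i+1})/d_{i+1}):
  m_1 = 1*24 - 0 = 24, d_1 = (612 - 24^2)/1 = 36/1 = 36, a_1 = floor((24 + 24)/36) = 1.
  m_2 = 36*1 - 24 = 12, d_2 = (612 - 12^2)/36 = 468/36 = 13, a_2 = floor((24 + 12)/13) = 2.
  m_3 = 13*2 - 12 = 14, d_3 = (612 - 14^2)/13 = 416/13 = 32, a_3 = floor((24 + 14)/32) = 1.
  m_4 = 32*1 - 14 = 18, d_4 = (612 - 18^2)/32 = 288/32 = 9, a_4 = floor((24 + 18)/9) = 4.
  m_5 = 9*4 - 18 = 18, d_5 = (612 - 18^2)/9 = 288/9 = 32, a_5 = floor((24 + 18)/32) = 1.
  m_6 = 32*1 - 18 = 14, d_6 = (612 - 14^2)/32 = 416/32 = 13, a_6 = floor((24 + 14)/13) = 2.
  m_7 = 13*2 - 14 = 12, d_7 = (612 - 12^2)/13 = 468/13 = 36, a_7 = floor((24 + 12)/36) = 1.
  m_8 = 36*1 - 12 = 24, d_8 = (612 - 24^2)/36 = 36/36 = 1, a_8 = floor((24 + 24)/1) = 48.
  m_9 = 1*48 - 24 = 24, d_9 = (612 - 24^2)/1 = 36/1 = 36: (m_9, d_9) = (m_1, d_1) = (24, 36), so from here the quotients repeat a_1, ..., a_8; the period length is 8.
Hence the expansion of sqrt(612) is a_0 = 24 followed by the repeating block 1, 2, 1, 4, 1, 2, 1, 48 (period 8).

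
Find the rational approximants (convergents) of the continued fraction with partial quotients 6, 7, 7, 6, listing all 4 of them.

6/1, 43/7, 307/50, 1885/307

Using the convergent recurrence p_i = a_i*p_{i-1} + p_{i-2}, q_i = a_i*q_{i-1} + q_{i-2} with p_{-2}=0, p_{-1}=1, q_{-2}=1, q_{-1}=0:
  i=0: a_0=6, p_0 = 6*1 + 0 = 6, q_0 = 6*0 + 1 = 1.
  i=1: a_1=7, p_1 = 7*6 + 1 = 43, q_1 = 7*1 + 0 = 7.
  i=2: a_2=7, p_2 = 7*43 + 6 = 307, q_2 = 7*7 + 1 = 50.
  i=3: a_3=6, p_3 = 6*307 + 43 = 1885, q_3 = 6*50 + 7 = 307.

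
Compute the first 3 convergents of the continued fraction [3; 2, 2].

Using the convergent recurrence p_i = a_i*p_{i-1} + p_{i-2}, q_i = a_i*q_{i-1} + q_{i-2} with p_{-2}=0, p_{-1}=1, q_{-2}=1, q_{-1}=0:
  i=0: a_0=3, p_0 = 3*1 + 0 = 3, q_0 = 3*0 + 1 = 1.
  i=1: a_1=2, p_1 = 2*3 + 1 = 7, q_1 = 2*1 + 0 = 2.
  i=2: a_2=2, p_2 = 2*7 + 3 = 17, q_2 = 2*2 + 1 = 5.

3/1, 7/2, 17/5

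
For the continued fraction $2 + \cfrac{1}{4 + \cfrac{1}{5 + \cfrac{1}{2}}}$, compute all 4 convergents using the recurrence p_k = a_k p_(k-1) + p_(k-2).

2/1, 9/4, 47/21, 103/46

Using the convergent recurrence p_i = a_i*p_{i-1} + p_{i-2}, q_i = a_i*q_{i-1} + q_{i-2} with p_{-2}=0, p_{-1}=1, q_{-2}=1, q_{-1}=0:
  i=0: a_0=2, p_0 = 2*1 + 0 = 2, q_0 = 2*0 + 1 = 1.
  i=1: a_1=4, p_1 = 4*2 + 1 = 9, q_1 = 4*1 + 0 = 4.
  i=2: a_2=5, p_2 = 5*9 + 2 = 47, q_2 = 5*4 + 1 = 21.
  i=3: a_3=2, p_3 = 2*47 + 9 = 103, q_3 = 2*21 + 4 = 46.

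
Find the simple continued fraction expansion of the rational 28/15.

[1; 1, 6, 2]

Run the Euclidean algorithm on 28 and 15; the successive quotients are the partial quotients a_0, a_1, ... (each step inverts the fractional part left over by the previous one):
  28 = 1*15 + 13, so a_0 = 1.
  15 = 1*13 + 2, so a_1 = 1.
  13 = 6*2 + 1, so a_2 = 6.
  2 = 2*1 + 0, so a_3 = 2.
The remainder reaches 0 after 4 divisions, so the expansion has 4 partial quotients, read off in order.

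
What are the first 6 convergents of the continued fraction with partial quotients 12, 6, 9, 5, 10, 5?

12/1, 73/6, 669/55, 3418/281, 34849/2865, 177663/14606

Using the convergent recurrence p_i = a_i*p_{i-1} + p_{i-2}, q_i = a_i*q_{i-1} + q_{i-2} with p_{-2}=0, p_{-1}=1, q_{-2}=1, q_{-1}=0:
  i=0: a_0=12, p_0 = 12*1 + 0 = 12, q_0 = 12*0 + 1 = 1.
  i=1: a_1=6, p_1 = 6*12 + 1 = 73, q_1 = 6*1 + 0 = 6.
  i=2: a_2=9, p_2 = 9*73 + 12 = 669, q_2 = 9*6 + 1 = 55.
  i=3: a_3=5, p_3 = 5*669 + 73 = 3418, q_3 = 5*55 + 6 = 281.
  i=4: a_4=10, p_4 = 10*3418 + 669 = 34849, q_4 = 10*281 + 55 = 2865.
  i=5: a_5=5, p_5 = 5*34849 + 3418 = 177663, q_5 = 5*2865 + 281 = 14606.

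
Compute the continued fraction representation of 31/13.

[2; 2, 1, 1, 2]

Run the Euclidean algorithm on 31 and 13; the successive quotients are the partial quotients a_0, a_1, ... (each step inverts the fractional part left over by the previous one):
  31 = 2*13 + 5, so a_0 = 2.
  13 = 2*5 + 3, so a_1 = 2.
  5 = 1*3 + 2, so a_2 = 1.
  3 = 1*2 + 1, so a_3 = 1.
  2 = 2*1 + 0, so a_4 = 2.
The remainder reaches 0 after 5 divisions, so the expansion has 5 partial quotients, read off in order.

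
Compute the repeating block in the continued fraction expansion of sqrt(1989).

Write x_i = (sqrt(1989) + m_i)/d_i with (m_0, d_0) = (0, 1). a_0 = floor(sqrt(1989)) = 44, since 44^2 = 1936 <= 1989 < 2025 = 45^2.
Iterate m_{i+1} = d_i*a_i - m_i, d_{i+1} = (1989 - m_{i+1}^2)/d_i, a_{i+1} = floor((a_0 + m_{i+1})/d_{i+1}):
  m_1 = 1*44 - 0 = 44, d_1 = (1989 - 44^2)/1 = 53/1 = 53, a_1 = floor((44 + 44)/53) = 1.
  m_2 = 53*1 - 44 = 9, d_2 = (1989 - 9^2)/53 = 1908/53 = 36, a_2 = floor((44 + 9)/36) = 1.
  m_3 = 36*1 - 9 = 27, d_3 = (1989 - 27^2)/36 = 1260/36 = 35, a_3 = floor((44 + 27)/35) = 2.
  m_4 = 35*2 - 27 = 43, d_4 = (1989 - 43^2)/35 = 140/35 = 4, a_4 = floor((44 + 43)/4) = 21.
  m_5 = 4*21 - 43 = 41, d_5 = (1989 - 41^2)/4 = 308/4 = 77, a_5 = floor((44 + 41)/77) = 1.
  m_6 = 77*1 - 41 = 36, d_6 = (1989 - 36^2)/77 = 693/77 = 9, a_6 = floor((44 + 36)/9) = 8.
  m_7 = 9*8 - 36 = 36, d_7 = (1989 - 36^2)/9 = 693/9 = 77, a_7 = floor((44 + 36)/77) = 1.
  m_8 = 77*1 - 36 = 41, d_8 = (1989 - 41^2)/77 = 308/77 = 4, a_8 = floor((44 + 41)/4) = 21.
  m_9 = 4*21 - 41 = 43, d_9 = (1989 - 43^2)/4 = 140/4 = 35, a_9 = floor((44 + 43)/35) = 2.
  m_10 = 35*2 - 43 = 27, d_10 = (1989 - 27^2)/35 = 1260/35 = 36, a_10 = floor((44 + 27)/36) = 1.
  m_11 = 36*1 - 27 = 9, d_11 = (1989 - 9^2)/36 = 1908/36 = 53, a_11 = floor((44 + 9)/53) = 1.
  m_12 = 53*1 - 9 = 44, d_12 = (1989 - 44^2)/53 = 53/53 = 1, a_12 = floor((44 + 44)/1) = 88.
  m_13 = 1*88 - 44 = 44, d_13 = (1989 - 44^2)/1 = 53/1 = 53: (m_13, d_13) = (m_1, d_1) = (44, 53), so from here the quotients repeat a_1, ..., a_12; the period length is 12.
Hence the expansion of sqrt(1989) is a_0 = 44 followed by the repeating block 1, 1, 2, 21, 1, 8, 1, 21, 2, 1, 1, 88 (period 12).

[44; (1, 1, 2, 21, 1, 8, 1, 21, 2, 1, 1, 88)]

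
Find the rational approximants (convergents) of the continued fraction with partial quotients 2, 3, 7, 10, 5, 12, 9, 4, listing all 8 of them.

2/1, 7/3, 51/22, 517/223, 2636/1137, 32149/13867, 291977/125940, 1200057/517627

Using the convergent recurrence p_i = a_i*p_{i-1} + p_{i-2}, q_i = a_i*q_{i-1} + q_{i-2} with p_{-2}=0, p_{-1}=1, q_{-2}=1, q_{-1}=0:
  i=0: a_0=2, p_0 = 2*1 + 0 = 2, q_0 = 2*0 + 1 = 1.
  i=1: a_1=3, p_1 = 3*2 + 1 = 7, q_1 = 3*1 + 0 = 3.
  i=2: a_2=7, p_2 = 7*7 + 2 = 51, q_2 = 7*3 + 1 = 22.
  i=3: a_3=10, p_3 = 10*51 + 7 = 517, q_3 = 10*22 + 3 = 223.
  i=4: a_4=5, p_4 = 5*517 + 51 = 2636, q_4 = 5*223 + 22 = 1137.
  i=5: a_5=12, p_5 = 12*2636 + 517 = 32149, q_5 = 12*1137 + 223 = 13867.
  i=6: a_6=9, p_6 = 9*32149 + 2636 = 291977, q_6 = 9*13867 + 1137 = 125940.
  i=7: a_7=4, p_7 = 4*291977 + 32149 = 1200057, q_7 = 4*125940 + 13867 = 517627.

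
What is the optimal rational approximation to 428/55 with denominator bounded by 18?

109/14

Expand x = 428/55 as a continued fraction with the Euclidean algorithm:
  428 = 7*55 + 43, so a_0 = 7.
  55 = 1*43 + 12, so a_1 = 1.
  43 = 3*12 + 7, so a_2 = 3.
  12 = 1*7 + 5, so a_3 = 1.
  7 = 1*5 + 2, so a_4 = 1.
  5 = 2*2 + 1, so a_5 = 2.
  2 = 2*1 + 0, so a_6 = 2.
so x = [7; 1, 3, 1, 1, 2, 2].
Convergents (p_i = a_i*p_{i-1} + p_{i-2}, q_i = a_i*q_{i-1} + q_{i-2} with p_{-2}=0, p_{-1}=1, q_{-2}=1, q_{-1}=0), until the denominator exceeds 18:
  i=0: a_0=7, p_0 = 7*1 + 0 = 7, q_0 = 7*0 + 1 = 1.
  i=1: a_1=1, p_1 = 1*7 + 1 = 8, q_1 = 1*1 + 0 = 1.
  i=2: a_2=3, p_2 = 3*8 + 7 = 31, q_2 = 3*1 + 1 = 4.
  i=3: a_3=1, p_3 = 1*31 + 8 = 39, q_3 = 1*4 + 1 = 5.
  i=4: a_4=1, p_4 = 1*39 + 31 = 70, q_4 = 1*5 + 4 = 9.
  i=5: a_5=2, p_5 = 2*70 + 39 = 179, q_5 = 2*9 + 5 = 23.
q_5 = 23 > 18, so the last convergent with denominator <= 18 is p_4/q_4 = 70/9.
The closest fraction with denominator <= 18 is either p_4/q_4 or the intermediate fraction (k*p_4 + p_3)/(k*q_4 + q_3) with the largest k >= 1 whose denominator stays <= 18; these approach x as k grows, and every other convergent or intermediate fraction in range is farther away.
Largest k: floor((18 - q_3)/q_4) = floor((18 - 5)/9) = 1.
That gives (1*70 + 39)/(1*9 + 5) = 109/14.
Compare the errors: |x - 70/9| = |428*9 - 70*55|/(55*9) = 2/495, and |x - 109/14| = |428*14 - 109*55|/(55*14) = 3/770.
Cross-multiplying, 3*495 = 1485 < 1540 = 2*770, so 3/770 is smaller: the intermediate fraction 109/14 is closer to x than 70/9.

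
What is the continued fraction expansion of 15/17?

[0; 1, 7, 2]

Run the Euclidean algorithm on 15 and 17; the successive quotients are the partial quotients a_0, a_1, ... (each step inverts the fractional part left over by the previous one):
  15 = 0*17 + 15, so a_0 = 0.
  17 = 1*15 + 2, so a_1 = 1.
  15 = 7*2 + 1, so a_2 = 7.
  2 = 2*1 + 0, so a_3 = 2.
The remainder reaches 0 after 4 divisions, so the expansion has 4 partial quotients, read off in order.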